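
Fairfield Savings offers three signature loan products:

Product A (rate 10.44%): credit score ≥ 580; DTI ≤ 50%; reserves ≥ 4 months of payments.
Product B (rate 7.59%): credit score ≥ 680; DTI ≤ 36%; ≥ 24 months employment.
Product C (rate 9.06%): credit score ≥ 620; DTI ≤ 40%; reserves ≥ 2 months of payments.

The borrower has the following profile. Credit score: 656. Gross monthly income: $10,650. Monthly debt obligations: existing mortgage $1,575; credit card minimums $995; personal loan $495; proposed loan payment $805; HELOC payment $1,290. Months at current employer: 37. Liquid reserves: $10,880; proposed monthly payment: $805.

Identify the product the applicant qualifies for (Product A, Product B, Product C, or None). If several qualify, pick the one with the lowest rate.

Total debts = (1,575 + 995 + 495 + 805 + 1,290) = 5,160; DTI = 5,160/10,650 = 48.5%.
Reserves = 10,880/805 = 13.5 months.
Product A: score 656 ≥ 580; DTI 48.5% ≤ 50%; reserves 13.5 ≥ 4 mo → qualifies.
Product B: score 656 < 680; DTI 48.5% > 36%; employment 37 ≥ 24 mo → does not qualify.
Product C: score 656 ≥ 620; DTI 48.5% > 40%; reserves 13.5 ≥ 2 mo → does not qualify.

Product A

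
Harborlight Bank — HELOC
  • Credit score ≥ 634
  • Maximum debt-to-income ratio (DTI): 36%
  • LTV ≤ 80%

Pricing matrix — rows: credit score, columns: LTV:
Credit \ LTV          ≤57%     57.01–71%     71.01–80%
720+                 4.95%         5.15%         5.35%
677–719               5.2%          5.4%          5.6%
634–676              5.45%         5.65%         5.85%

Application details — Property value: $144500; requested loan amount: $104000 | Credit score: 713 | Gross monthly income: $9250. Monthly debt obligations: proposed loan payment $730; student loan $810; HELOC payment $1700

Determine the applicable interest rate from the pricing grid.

5.6%

Credit score 713 ≥ 634; Total monthly debts = (730 + 810 + 1,700) = 3,240. DTI: 3,240 ÷ 9,250 = 35%, within the 36% cap
Loan-to-value = 104,000/144,500 = 72% — pass (80% max)
Row: 713 falls in 677–719. Column: 72% falls in 71.01–80%. Rate = 5.6%.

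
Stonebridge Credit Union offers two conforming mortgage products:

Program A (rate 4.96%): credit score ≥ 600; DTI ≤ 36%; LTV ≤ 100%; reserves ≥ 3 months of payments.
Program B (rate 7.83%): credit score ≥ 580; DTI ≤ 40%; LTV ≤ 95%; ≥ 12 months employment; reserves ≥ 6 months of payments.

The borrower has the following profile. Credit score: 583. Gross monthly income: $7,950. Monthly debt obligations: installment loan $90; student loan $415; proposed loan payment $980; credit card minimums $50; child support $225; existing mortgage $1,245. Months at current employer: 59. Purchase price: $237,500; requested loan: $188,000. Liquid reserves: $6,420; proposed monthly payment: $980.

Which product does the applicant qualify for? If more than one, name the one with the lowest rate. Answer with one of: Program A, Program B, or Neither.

Total debts = (90 + 415 + 980 + 50 + 225 + 1,245) = 3,005; DTI = 3,005/7,950 = 37.8%.
LTV = 188,000/237,500 = 79.2%.
Reserves = 6,420/980 = 6.6 months.
Program A: score 583 < 600; DTI 37.8% > 36%; LTV 79.2% ≤ 100%; reserves 6.6 ≥ 3 mo → does not qualify.
Program B: score 583 ≥ 580; DTI 37.8% ≤ 40%; LTV 79.2% ≤ 95%; employment 59 ≥ 12 mo; reserves 6.6 ≥ 6 mo → qualifies.

Program B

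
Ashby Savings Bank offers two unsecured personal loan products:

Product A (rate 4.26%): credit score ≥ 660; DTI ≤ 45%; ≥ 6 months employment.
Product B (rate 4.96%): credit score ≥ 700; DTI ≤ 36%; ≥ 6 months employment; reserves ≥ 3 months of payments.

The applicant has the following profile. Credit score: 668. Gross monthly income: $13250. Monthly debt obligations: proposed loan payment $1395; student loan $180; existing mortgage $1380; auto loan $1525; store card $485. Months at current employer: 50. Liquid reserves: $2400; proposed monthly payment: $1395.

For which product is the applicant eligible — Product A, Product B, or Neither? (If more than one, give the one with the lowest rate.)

Product A

Total debts = (1,395 + 180 + 1,380 + 1,525 + 485) = 4,965; DTI = 4,965/13,250 = 37.5%.
Reserves = 2,400/1,395 = 1.7 months.
Product A: score 668 ≥ 660; DTI 37.5% ≤ 45%; employment 50 ≥ 6 mo → qualifies.
Product B: score 668 < 700; DTI 37.5% > 36%; employment 50 ≥ 6 mo; reserves 1.7 < 3 mo → does not qualify.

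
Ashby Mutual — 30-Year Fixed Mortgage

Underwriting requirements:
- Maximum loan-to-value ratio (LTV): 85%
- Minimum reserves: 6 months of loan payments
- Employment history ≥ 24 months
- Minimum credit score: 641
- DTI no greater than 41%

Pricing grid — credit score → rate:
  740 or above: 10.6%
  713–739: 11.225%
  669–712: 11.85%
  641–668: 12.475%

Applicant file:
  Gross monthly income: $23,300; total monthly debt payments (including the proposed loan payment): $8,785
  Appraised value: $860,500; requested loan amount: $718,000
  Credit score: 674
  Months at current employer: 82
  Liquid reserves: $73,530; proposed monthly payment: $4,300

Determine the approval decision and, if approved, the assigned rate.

Approved at 11.85%

Credit score 674 ≥ 641 (meets minimum)
Employment 82 ≥ 24 months
Liquid reserves cover 73,530/4,300 = 17.1 months — ≥ 6 required
Loan-to-value = 718,000/860,500 = 83.4% — pass (85% max)
Debt-to-income = 8,785/23,300 = 37.7% — meets 41% limit
All requirements met. Score 674 falls in the 669–712 tier → 11.85%.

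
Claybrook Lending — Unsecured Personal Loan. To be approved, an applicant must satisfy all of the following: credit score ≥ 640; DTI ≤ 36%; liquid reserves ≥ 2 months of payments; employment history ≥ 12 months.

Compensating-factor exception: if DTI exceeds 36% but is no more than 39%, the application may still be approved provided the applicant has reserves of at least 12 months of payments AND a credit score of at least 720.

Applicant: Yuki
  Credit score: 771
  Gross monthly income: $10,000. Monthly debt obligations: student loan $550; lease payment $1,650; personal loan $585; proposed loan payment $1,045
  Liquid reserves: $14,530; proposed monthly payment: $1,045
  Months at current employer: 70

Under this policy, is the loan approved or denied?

Approved

Credit score 771 ≥ 640 (meets base)
Total debts = (550 + 1,650 + 585 + 1,045) = 3,830. DTI = 3,830/10,000 = 38.3% > 36% — standard DTI limit exceeded.
Liquid reserves cover 14,530/1,045 = 13.9 months — ≥ 2 required
Employment 70 ≥ 12 months
38.3% falls in the override range (36%–39%), so the compensating-factor test applies.
Reserves 13.9 ≥ 12 months; credit score 771 ≥ 720.
Both compensating conditions met → exception applies.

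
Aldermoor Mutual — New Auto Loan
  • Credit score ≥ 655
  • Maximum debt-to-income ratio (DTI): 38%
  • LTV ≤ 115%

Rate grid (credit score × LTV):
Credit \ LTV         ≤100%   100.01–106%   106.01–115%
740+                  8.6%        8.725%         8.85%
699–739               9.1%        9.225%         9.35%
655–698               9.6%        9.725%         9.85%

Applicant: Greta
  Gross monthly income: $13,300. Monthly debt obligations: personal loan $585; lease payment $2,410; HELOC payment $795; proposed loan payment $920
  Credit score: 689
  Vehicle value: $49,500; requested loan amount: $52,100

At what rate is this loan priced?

9.725%

Credit score 689 ≥ 655; Total monthly debts = (585 + 2,410 + 795 + 920) = 4,710. DTI: 4,710 ÷ 13,300 = 35.4%, within the 38% cap
LTV = 52,100/49,500 = 105.3% ≤ 115%
Credit 689 → row 655–698; LTV 105.3% → column 100.01–106%. Grid cell → 9.725%.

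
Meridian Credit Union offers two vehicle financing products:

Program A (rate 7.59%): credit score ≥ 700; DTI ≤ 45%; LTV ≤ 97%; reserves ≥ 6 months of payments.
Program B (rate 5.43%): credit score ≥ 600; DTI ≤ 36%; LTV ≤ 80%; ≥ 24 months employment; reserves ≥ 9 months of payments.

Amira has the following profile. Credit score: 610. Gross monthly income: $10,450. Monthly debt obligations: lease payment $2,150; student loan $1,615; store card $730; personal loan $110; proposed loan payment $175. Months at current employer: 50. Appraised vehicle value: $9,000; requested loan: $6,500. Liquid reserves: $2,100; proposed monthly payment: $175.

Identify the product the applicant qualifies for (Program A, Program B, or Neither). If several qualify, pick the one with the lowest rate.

Neither

Total debts = (2,150 + 1,615 + 730 + 110 + 175) = 4,780; DTI = 4,780/10,450 = 45.7%.
LTV = 6,500/9,000 = 72.2%.
Reserves = 2,100/175 = 12.0 months.
Program A: score 610 < 700; DTI 45.7% > 45%; LTV 72.2% ≤ 97%; reserves 12.0 ≥ 6 mo → does not qualify.
Program B: score 610 ≥ 600; DTI 45.7% > 36%; LTV 72.2% ≤ 80%; employment 50 ≥ 24 mo; reserves 12.0 ≥ 9 mo → does not qualify.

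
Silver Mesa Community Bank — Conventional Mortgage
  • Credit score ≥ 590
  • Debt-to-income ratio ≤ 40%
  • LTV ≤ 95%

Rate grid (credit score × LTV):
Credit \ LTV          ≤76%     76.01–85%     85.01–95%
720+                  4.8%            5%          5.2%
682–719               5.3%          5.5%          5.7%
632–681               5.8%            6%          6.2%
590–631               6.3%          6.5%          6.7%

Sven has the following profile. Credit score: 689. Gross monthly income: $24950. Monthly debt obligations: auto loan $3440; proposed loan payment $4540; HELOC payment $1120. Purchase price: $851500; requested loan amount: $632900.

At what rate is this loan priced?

Credit score 689 ≥ 590; Total monthly debts = (3,440 + 4,540 + 1,120) = 9,100. Debt-to-income = 9,100/24,950 = 36.5% — meets 40% limit
Loan-to-value = 632,900/851,500 = 74.3% — pass (95% max)
Credit 689 → row 682–719; LTV 74.3% → column ≤76%. Grid cell → 5.3%.

5.3%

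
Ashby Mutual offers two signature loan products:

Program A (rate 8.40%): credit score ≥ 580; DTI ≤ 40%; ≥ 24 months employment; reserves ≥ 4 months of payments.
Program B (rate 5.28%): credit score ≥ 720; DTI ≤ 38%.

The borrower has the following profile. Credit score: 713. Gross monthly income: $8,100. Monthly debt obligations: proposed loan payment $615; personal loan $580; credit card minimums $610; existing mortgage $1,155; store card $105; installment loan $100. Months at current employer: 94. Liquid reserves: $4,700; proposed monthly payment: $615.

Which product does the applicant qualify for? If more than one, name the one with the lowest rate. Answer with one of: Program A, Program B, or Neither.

Program A

Total debts = (615 + 580 + 610 + 1,155 + 105 + 100) = 3,165; DTI = 3,165/8,100 = 39.1%.
Reserves = 4,700/615 = 7.6 months.
Program A: score 713 ≥ 580; DTI 39.1% ≤ 40%; employment 94 ≥ 24 mo; reserves 7.6 ≥ 4 mo → qualifies.
Program B: score 713 < 720; DTI 39.1% > 38% → does not qualify.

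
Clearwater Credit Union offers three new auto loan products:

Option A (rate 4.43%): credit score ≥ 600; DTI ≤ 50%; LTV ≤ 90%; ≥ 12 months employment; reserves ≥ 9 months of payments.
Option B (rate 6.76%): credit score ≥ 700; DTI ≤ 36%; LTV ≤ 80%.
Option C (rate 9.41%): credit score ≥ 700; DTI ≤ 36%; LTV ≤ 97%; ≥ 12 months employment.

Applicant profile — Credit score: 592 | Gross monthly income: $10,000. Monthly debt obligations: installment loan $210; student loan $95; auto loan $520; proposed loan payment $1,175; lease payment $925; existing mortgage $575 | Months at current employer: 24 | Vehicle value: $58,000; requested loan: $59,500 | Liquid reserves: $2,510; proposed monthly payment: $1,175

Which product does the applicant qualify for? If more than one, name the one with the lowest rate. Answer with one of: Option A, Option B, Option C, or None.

Total debts = (210 + 95 + 520 + 1,175 + 925 + 575) = 3,500; DTI = 3,500/10,000 = 35%.
LTV = 59,500/58,000 = 102.6%.
Reserves = 2,510/1,175 = 2.1 months.
Option A: score 592 < 600; DTI 35% ≤ 50%; LTV 102.6% > 90%; employment 24 ≥ 12 mo; reserves 2.1 < 9 mo → does not qualify.
Option B: score 592 < 700; DTI 35% ≤ 36%; LTV 102.6% > 80% → does not qualify.
Option C: score 592 < 700; DTI 35% ≤ 36%; LTV 102.6% > 97%; employment 24 ≥ 12 mo → does not qualify.

None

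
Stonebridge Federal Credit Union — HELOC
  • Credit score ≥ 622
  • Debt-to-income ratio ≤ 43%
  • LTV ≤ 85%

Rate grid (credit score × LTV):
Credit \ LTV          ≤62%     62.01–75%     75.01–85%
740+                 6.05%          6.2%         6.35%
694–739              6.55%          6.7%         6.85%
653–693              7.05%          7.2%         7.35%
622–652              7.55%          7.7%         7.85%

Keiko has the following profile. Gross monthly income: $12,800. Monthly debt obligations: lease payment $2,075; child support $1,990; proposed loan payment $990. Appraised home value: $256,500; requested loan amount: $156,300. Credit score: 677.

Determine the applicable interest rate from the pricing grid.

Credit score 677 ≥ 622; Total monthly debts = (2,075 + 1,990 + 990) = 5,055. Debt-to-income = 5,055/12,800 = 39.5% — meets 43% limit
LTV = 156,300/256,500 = 60.9% ≤ 85%
Score 677 is in the 653–693 band; LTV 60.9% is in the ≤62% band → 7.05%.

7.05%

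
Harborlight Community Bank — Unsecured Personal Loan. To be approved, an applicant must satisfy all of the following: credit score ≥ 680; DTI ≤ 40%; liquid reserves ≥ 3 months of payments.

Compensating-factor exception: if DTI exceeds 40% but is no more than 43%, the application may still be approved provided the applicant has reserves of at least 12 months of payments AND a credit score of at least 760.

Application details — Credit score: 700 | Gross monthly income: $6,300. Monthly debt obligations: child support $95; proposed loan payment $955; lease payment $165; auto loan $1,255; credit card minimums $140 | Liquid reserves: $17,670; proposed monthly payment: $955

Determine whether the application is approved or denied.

Denied

Credit score 700 ≥ 680 (meets base)
Total debts = (95 + 955 + 165 + 1,255 + 140) = 2,610. DTI = 2,610/6,300 = 41.4% > 40% — standard DTI limit exceeded.
Liquid reserves cover 17,670/955 = 18.5 months — ≥ 3 required
DTI 41.4% is within the 40%–43% exception band; checking compensating factors.
Reserves 18.5 ≥ 12 months; credit score 700 < 760.
Override conditions not both satisfied; exception does not apply.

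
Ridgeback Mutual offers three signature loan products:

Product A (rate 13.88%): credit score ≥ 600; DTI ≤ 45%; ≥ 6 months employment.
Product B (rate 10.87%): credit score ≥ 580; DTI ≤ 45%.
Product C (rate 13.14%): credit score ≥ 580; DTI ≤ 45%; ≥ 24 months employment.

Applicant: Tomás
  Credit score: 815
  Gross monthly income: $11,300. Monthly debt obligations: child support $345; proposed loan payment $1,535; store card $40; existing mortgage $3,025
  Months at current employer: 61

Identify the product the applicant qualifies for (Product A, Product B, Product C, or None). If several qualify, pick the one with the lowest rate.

Total debts = (345 + 1,535 + 40 + 3,025) = 4,945; DTI = 4,945/11,300 = 43.8%.
Product A: score 815 ≥ 600; DTI 43.8% ≤ 45%; employment 61 ≥ 6 mo → qualifies.
Product B: score 815 ≥ 580; DTI 43.8% ≤ 45% → qualifies.
Product C: score 815 ≥ 580; DTI 43.8% ≤ 45%; employment 61 ≥ 24 mo → qualifies.
Qualifying: Product A, Product B, Product C. Lowest rate is 10.87% → Product B.

Product B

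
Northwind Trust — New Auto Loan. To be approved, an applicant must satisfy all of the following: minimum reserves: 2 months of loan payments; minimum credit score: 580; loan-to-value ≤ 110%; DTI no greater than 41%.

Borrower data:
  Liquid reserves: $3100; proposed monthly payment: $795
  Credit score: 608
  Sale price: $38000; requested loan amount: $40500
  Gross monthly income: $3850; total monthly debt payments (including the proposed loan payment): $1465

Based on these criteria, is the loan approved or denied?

Liquid reserves cover 3,100/795 = 3.9 months — ≥ 2 required
Credit score 608 ≥ 580 (meets)
Loan-to-value = 40,500/38,000 = 106.6% — pass (110% max)
DTI: 1,465 ÷ 3,850 = 38.1%, within the 41% cap
All criteria satisfied.

Approved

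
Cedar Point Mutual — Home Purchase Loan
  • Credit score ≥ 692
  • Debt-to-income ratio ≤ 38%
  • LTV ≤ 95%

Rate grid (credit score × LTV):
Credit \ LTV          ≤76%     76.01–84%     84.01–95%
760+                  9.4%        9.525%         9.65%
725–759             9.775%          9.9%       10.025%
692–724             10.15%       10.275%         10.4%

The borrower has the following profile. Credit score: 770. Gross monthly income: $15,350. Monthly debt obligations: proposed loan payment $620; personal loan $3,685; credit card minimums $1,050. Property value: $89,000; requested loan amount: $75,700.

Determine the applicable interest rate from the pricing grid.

9.65%

Credit score 770 ≥ 692; Total monthly debts = (620 + 3,685 + 1,050) = 5,355. DTI = 5,355/15,350 = 34.9% ≤ 38%
LTV = 75,700/89,000 = 85.1% ≤ 95%
Credit 770 → row 760+; LTV 85.1% → column 84.01–95%. Grid cell → 9.65%.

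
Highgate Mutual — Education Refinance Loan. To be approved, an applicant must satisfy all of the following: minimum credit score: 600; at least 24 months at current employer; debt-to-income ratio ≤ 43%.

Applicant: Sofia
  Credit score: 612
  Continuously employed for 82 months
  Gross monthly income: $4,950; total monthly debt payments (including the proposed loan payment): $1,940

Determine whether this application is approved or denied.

Credit score 612 ≥ 600 (meets)
Employment 82 ≥ 24 months
Debt-to-income = 1,940/4,950 = 39.2% — meets 43% limit
All criteria satisfied.

Approved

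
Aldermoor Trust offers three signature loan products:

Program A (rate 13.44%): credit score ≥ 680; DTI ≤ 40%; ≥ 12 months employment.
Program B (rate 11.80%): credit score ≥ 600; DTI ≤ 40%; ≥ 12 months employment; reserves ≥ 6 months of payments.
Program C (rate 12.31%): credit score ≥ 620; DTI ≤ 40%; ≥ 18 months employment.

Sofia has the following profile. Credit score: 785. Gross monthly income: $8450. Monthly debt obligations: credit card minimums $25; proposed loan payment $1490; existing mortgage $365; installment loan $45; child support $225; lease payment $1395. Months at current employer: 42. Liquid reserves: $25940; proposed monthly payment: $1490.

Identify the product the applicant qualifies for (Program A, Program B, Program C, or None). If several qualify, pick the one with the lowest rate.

None

Total debts = (25 + 1,490 + 365 + 45 + 225 + 1,395) = 3,545; DTI = 3,545/8,450 = 42%.
Reserves = 25,940/1,490 = 17.4 months.
Program A: score 785 ≥ 680; DTI 42% > 40%; employment 42 ≥ 12 mo → does not qualify.
Program B: score 785 ≥ 600; DTI 42% > 40%; employment 42 ≥ 12 mo; reserves 17.4 ≥ 6 mo → does not qualify.
Program C: score 785 ≥ 620; DTI 42% > 40%; employment 42 ≥ 18 mo → does not qualify.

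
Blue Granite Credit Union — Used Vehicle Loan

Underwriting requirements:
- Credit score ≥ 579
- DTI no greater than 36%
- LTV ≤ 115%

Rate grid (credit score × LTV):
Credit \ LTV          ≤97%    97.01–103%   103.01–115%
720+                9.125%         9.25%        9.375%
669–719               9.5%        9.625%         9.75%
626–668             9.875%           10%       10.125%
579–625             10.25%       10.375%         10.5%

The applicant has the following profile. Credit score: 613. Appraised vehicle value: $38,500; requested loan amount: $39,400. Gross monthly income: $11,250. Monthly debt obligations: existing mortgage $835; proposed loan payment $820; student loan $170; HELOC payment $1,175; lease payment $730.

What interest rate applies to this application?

Credit score 613 ≥ 579; Total monthly debts = (835 + 820 + 170 + 1,175 + 730) = 3,730. DTI = 3,730/11,250 = 33.2% ≤ 36%
LTV = 39,400/38,500 = 102.3% ≤ 115%
Row: 613 falls in 579–625. Column: 102.3% falls in 97.01–103%. Rate = 10.375%.

10.375%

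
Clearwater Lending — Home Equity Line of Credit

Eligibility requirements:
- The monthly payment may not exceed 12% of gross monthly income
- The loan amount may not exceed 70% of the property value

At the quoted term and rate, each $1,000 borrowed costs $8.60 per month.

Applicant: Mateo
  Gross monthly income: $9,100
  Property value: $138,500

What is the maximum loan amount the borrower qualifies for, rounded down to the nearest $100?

$96,900

Payment cap: 12% × $9,100 = $1,092/month.
At $8.60 per $1,000, that supports 1,092/8.60 × 1,000 ≈ $126,976 → $126,900.
LTV cap: 70% × $138,500 = $96,950 → $96,900.
Binding constraint: loan-to-value.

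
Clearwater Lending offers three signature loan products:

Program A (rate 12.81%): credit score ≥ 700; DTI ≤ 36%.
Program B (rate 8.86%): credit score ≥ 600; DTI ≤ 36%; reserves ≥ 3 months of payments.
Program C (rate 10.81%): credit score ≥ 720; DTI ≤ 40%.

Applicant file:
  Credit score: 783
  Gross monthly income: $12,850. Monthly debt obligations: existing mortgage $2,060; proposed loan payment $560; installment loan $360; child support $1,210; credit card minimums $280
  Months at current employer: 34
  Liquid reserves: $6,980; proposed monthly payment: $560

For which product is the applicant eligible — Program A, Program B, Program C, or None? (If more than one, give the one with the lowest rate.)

Program B

Total debts = (2,060 + 560 + 360 + 1,210 + 280) = 4,470; DTI = 4,470/12,850 = 34.8%.
Reserves = 6,980/560 = 12.5 months.
Program A: score 783 ≥ 700; DTI 34.8% ≤ 36% → qualifies.
Program B: score 783 ≥ 600; DTI 34.8% ≤ 36%; reserves 12.5 ≥ 3 mo → qualifies.
Program C: score 783 ≥ 720; DTI 34.8% ≤ 40% → qualifies.
Qualifying: Program A, Program B, Program C. Lowest rate is 8.86% → Program B.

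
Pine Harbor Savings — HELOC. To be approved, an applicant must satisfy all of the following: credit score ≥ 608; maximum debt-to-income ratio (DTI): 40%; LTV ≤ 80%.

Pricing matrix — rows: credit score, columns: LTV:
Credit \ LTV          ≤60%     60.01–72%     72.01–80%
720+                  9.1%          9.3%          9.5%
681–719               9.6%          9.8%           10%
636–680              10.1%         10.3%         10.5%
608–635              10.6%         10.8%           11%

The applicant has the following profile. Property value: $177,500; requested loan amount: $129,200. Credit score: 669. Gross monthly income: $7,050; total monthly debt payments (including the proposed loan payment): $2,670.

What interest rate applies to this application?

10.5%

Credit score 669 ≥ 608; Debt-to-income = 2,670/7,050 = 37.9% — meets 40% limit
LTV: 129,200 ÷ 177,500 = 72.8%, within 80% cap
Score 669 is in the 636–680 band; LTV 72.8% is in the 72.01–80% band → 10.5%.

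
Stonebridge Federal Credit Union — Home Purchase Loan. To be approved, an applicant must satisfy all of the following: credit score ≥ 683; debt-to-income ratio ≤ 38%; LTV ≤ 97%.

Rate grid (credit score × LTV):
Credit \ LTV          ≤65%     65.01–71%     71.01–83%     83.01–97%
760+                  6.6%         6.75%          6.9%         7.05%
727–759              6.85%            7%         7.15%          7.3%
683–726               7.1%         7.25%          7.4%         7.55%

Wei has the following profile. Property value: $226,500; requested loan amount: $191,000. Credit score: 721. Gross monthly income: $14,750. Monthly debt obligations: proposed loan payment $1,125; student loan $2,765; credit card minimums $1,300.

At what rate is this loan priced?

7.55%

Credit score 721 ≥ 683; Total monthly debts = (1,125 + 2,765 + 1,300) = 5,190. DTI: 5,190 ÷ 14,750 = 35.2%, within the 38% cap
LTV = 191,000/226,500 = 84.3% ≤ 97%
Row: 721 falls in 683–726. Column: 84.3% falls in 83.01–97%. Rate = 7.55%.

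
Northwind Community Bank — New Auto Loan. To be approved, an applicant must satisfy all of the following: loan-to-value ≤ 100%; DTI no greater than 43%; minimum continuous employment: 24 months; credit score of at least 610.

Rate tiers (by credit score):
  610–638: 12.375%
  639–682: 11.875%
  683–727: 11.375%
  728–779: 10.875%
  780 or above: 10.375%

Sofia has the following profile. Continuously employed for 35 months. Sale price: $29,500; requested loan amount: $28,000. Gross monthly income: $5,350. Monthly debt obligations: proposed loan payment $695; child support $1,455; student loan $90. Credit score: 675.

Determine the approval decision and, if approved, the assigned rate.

Credit score 675 ≥ 610 (meets minimum)
Total monthly debts = (695 + 1,455 + 90) = 2,240. DTI: 2,240 ÷ 5,350 = 41.9%, within the 43% cap
LTV = 28,000/29,500 = 94.9% ≤ 100%
Employment 35 ≥ 24 months
All requirements met. Score 675 falls in the 639–682 tier → 11.875%.

Approved at 11.875%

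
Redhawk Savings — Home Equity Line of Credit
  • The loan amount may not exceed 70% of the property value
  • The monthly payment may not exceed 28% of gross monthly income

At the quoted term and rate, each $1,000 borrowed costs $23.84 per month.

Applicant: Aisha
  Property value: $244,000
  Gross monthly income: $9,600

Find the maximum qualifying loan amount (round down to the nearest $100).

$112,700

Payment cap: 28% × $9,600 = $2,688/month.
At $23.84 per $1,000, that supports 2,688/23.84 × 1,000 ≈ $112,751 → $112,700.
LTV cap: 70% × $244,000 = $170,800 → $170,800.
Binding constraint: payment-to-income.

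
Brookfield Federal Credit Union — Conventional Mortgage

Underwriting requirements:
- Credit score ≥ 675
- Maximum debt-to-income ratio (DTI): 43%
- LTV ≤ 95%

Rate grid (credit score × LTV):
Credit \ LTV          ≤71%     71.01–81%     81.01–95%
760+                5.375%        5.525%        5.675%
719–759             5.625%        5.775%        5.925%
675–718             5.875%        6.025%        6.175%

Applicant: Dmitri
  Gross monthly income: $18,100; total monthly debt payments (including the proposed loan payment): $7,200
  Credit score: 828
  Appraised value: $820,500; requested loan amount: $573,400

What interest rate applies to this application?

Credit score 828 ≥ 675; DTI: 7,200 ÷ 18,100 = 39.8%, within the 43% cap
LTV = 573,400/820,500 = 69.9% ≤ 95%
Credit 828 → row 760+; LTV 69.9% → column ≤71%. Grid cell → 5.375%.

5.375%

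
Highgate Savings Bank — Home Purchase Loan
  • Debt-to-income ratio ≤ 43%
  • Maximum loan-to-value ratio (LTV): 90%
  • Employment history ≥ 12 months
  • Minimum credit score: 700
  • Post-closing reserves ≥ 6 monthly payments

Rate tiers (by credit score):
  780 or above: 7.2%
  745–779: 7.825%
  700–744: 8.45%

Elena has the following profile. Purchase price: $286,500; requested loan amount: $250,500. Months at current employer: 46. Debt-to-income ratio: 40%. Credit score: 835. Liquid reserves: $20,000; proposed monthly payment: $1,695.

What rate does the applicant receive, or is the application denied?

Credit score 835 ≥ 700 (meets minimum)
DTI 40% is within the 43% limit
Reserves: 20,000 ÷ 1,695 = 11.8 months (meets 6-month minimum)
LTV = 250,500/286,500 = 87.4% ≤ 90%
Employment 46 ≥ 12 months
All requirements met. Score 835 falls in the 780 or above tier → 7.2%.

Approved at 7.2%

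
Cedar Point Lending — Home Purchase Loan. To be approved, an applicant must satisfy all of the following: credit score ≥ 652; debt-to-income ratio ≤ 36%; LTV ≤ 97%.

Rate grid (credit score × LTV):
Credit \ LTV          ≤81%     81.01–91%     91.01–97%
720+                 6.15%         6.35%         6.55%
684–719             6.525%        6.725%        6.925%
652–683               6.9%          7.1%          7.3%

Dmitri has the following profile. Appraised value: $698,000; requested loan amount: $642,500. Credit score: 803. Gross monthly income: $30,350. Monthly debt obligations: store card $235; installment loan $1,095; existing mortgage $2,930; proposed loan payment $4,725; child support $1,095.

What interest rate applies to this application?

6.55%

Credit score 803 ≥ 652; Total monthly debts = (235 + 1,095 + 2,930 + 4,725 + 1,095) = 10,080. DTI: 10,080 ÷ 30,350 = 33.2%, within the 36% cap
Loan-to-value = 642,500/698,000 = 92% — pass (97% max)
Score 803 is in the 720+ band; LTV 92% is in the 91.01–97% band → 6.55%.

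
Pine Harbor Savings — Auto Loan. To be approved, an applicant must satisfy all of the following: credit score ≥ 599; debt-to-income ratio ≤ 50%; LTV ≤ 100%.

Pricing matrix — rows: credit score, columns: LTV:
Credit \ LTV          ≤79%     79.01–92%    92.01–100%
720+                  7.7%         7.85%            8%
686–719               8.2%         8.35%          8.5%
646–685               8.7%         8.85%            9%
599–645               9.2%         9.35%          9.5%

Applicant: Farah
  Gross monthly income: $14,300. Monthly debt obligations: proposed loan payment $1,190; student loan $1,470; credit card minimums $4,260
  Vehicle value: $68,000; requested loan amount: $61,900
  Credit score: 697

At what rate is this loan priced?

8.35%

Credit score 697 ≥ 599; Total monthly debts = (1,190 + 1,470 + 4,260) = 6,920. DTI: 6,920 ÷ 14,300 = 48.4%, within the 50% cap
LTV: 61,900 ÷ 68,000 = 91%, within 100% cap
Credit 697 → row 686–719; LTV 91% → column 79.01–92%. Grid cell → 8.35%.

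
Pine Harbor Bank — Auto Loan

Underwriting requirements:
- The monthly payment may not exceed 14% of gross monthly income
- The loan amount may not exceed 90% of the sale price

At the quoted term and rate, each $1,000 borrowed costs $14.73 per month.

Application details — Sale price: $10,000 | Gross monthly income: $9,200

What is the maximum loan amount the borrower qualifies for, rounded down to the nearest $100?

$9,000

Payment cap: 14% × $9,200 = $1,288/month.
At $14.73 per $1,000, that supports 1,288/14.73 × 1,000 ≈ $87,440 → $87,400.
LTV cap: 90% × $10,000 = $9,000 → $9,000.
Binding constraint: loan-to-value.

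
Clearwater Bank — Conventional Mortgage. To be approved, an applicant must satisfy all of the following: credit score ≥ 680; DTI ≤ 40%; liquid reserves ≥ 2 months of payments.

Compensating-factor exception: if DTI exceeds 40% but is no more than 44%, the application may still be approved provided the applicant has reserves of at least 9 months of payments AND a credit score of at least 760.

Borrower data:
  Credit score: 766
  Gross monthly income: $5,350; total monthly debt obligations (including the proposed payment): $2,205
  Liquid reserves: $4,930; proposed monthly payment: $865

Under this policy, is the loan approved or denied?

Credit score 766 ≥ 680 (meets base)
DTI = 2,205/5,350 = 41.2% > 40% — standard DTI limit exceeded.
Reserves: 4,930 ÷ 865 = 5.7 months (meets 2-month minimum)
41.2% falls in the override range (40%–44%), so the compensating-factor test applies.
Reserves 5.7 < 9 months; credit score 766 ≥ 760.
Override conditions not both satisfied; exception does not apply.

Denied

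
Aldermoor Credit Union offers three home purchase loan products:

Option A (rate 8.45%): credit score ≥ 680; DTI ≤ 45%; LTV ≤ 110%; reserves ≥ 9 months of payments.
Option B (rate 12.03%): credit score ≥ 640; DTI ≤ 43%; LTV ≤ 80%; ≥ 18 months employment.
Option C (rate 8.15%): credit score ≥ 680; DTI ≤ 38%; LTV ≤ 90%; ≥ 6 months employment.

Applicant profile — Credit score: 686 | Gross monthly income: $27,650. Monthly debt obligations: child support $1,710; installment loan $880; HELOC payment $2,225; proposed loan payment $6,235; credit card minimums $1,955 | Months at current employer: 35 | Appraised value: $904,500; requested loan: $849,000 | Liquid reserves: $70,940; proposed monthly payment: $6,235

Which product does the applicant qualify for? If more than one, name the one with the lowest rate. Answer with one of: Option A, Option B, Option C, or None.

Total debts = (1,710 + 880 + 2,225 + 6,235 + 1,955) = 13,005; DTI = 13,005/27,650 = 47%.
LTV = 849,000/904,500 = 93.9%.
Reserves = 70,940/6,235 = 11.4 months.
Option A: score 686 ≥ 680; DTI 47% > 45%; LTV 93.9% ≤ 110%; reserves 11.4 ≥ 9 mo → does not qualify.
Option B: score 686 ≥ 640; DTI 47% > 43%; LTV 93.9% > 80%; employment 35 ≥ 18 mo → does not qualify.
Option C: score 686 ≥ 680; DTI 47% > 38%; LTV 93.9% > 90%; employment 35 ≥ 6 mo → does not qualify.

None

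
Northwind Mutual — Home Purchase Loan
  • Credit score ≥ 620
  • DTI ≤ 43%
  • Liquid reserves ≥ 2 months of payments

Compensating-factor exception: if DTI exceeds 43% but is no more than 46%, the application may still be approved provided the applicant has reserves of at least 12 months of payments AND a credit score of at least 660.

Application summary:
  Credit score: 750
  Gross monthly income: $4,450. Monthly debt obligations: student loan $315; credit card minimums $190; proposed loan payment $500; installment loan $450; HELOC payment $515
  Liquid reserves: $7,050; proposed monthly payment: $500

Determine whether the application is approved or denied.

Credit score 750 ≥ 620 (meets base)
Total debts = (315 + 190 + 500 + 450 + 515) = 1,970. DTI: 1,970 ÷ 4,450 = 44.3%, over the 43% base limit.
Reserves: 7,050 ÷ 500 = 14.1 months (meets 2-month minimum)
44.3% falls in the override range (43%–46%), so the compensating-factor test applies.
Reserves 14.1 ≥ 12 months; credit score 750 ≥ 660.
Both override conditions satisfied; DTI exception granted.

Approved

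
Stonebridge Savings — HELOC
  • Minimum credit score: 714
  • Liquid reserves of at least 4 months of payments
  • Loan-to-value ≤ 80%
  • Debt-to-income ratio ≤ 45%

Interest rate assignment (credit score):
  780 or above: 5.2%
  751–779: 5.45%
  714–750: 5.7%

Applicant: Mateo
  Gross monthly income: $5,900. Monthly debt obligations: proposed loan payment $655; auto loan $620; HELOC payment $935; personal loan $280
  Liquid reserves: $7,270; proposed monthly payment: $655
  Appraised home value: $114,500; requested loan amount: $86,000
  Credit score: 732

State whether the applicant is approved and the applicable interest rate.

Approved at 5.7%

Credit score 732 ≥ 714 (meets minimum)
Liquid reserves cover 7,270/655 = 11.1 months — ≥ 4 required
Total monthly debts = (655 + 620 + 935 + 280) = 2,490. Debt-to-income = 2,490/5,900 = 42.2% — meets 45% limit
LTV: 86,000 ÷ 114,500 = 75.1%, within 80% cap
All requirements met. Score 732 falls in the 714–750 tier → 5.7%.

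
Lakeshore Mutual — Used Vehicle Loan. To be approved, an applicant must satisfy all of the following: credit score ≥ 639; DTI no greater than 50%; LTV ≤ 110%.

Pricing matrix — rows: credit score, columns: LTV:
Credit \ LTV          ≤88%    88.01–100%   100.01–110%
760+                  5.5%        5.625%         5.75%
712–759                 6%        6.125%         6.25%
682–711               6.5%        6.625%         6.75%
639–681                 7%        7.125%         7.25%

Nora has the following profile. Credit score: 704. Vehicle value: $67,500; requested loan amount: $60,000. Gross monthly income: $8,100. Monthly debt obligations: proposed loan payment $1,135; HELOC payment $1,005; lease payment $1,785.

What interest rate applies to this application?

6.625%

Credit score 704 ≥ 639; Total monthly debts = (1,135 + 1,005 + 1,785) = 3,925. DTI: 3,925 ÷ 8,100 = 48.5%, within the 50% cap
Loan-to-value = 60,000/67,500 = 88.9% — pass (110% max)
Credit 704 → row 682–711; LTV 88.9% → column 88.01–100%. Grid cell → 6.625%.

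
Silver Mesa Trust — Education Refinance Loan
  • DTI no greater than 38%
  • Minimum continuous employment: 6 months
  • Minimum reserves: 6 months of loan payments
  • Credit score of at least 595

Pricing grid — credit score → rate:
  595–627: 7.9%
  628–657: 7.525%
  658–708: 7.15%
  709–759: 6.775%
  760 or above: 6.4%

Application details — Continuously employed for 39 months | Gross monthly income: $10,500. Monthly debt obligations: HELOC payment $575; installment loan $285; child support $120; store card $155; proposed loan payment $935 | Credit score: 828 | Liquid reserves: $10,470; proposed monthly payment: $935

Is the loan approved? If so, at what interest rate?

Approved at 6.4%

Credit score 828 ≥ 595 (meets minimum)
Liquid reserves cover 10,470/935 = 11.2 months — ≥ 6 required
Total monthly debts = (575 + 285 + 120 + 155 + 935) = 2,070. Debt-to-income = 2,070/10,500 = 19.7% — meets 38% limit
Employment 39 ≥ 6 months
All requirements met. Score 828 falls in the 760 or above tier → 6.4%.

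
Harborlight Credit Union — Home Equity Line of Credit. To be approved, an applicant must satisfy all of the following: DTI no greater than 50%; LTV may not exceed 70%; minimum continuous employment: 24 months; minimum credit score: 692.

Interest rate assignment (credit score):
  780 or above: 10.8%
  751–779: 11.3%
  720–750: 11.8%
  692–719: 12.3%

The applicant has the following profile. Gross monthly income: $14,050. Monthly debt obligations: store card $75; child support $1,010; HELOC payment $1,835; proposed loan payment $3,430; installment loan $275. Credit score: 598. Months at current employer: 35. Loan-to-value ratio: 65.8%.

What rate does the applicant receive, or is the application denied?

Denied

Credit score 598 < 692 (below minimum)
LTV 65.8% — within 70%
Employment 35 ≥ 24 months
Total monthly debts = (75 + 1,010 + 1,835 + 3,430 + 275) = 6,625. DTI: 6,625 ÷ 14,050 = 47.2%, within the 50% cap
Not all requirements met → denied.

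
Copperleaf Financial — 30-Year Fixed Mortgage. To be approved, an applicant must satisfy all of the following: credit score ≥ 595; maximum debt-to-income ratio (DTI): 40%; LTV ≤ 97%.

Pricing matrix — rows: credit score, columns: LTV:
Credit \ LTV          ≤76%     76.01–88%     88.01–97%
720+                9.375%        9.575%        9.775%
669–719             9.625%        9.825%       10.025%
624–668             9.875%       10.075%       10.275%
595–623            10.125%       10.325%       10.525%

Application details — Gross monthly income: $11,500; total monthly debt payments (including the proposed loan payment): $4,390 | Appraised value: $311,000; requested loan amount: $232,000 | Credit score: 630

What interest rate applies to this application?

Credit score 630 ≥ 595; Debt-to-income = 4,390/11,500 = 38.2% — meets 40% limit
LTV: 232,000 ÷ 311,000 = 74.6%, within 97% cap
Credit 630 → row 624–668; LTV 74.6% → column ≤76%. Grid cell → 9.875%.

9.875%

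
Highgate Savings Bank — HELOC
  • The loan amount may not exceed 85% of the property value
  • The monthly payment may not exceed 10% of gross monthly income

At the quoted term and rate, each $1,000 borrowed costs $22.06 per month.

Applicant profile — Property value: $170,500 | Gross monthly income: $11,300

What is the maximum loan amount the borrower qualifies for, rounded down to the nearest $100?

Payment cap: 10% × $11,300 = $1,130/month.
At $22.06 per $1,000, that supports 1,130/22.06 × 1,000 ≈ $51,223 → $51,200.
LTV cap: 85% × $170,500 = $144,925 → $144,900.
Binding constraint: payment-to-income.

$51,200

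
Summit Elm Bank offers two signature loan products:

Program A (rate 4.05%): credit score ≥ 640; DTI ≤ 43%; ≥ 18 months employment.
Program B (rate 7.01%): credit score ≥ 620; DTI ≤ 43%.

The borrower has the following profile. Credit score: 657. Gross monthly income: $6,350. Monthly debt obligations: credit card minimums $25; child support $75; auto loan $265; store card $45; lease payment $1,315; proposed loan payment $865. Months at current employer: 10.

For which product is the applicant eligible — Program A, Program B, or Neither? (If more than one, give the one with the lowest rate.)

Total debts = (25 + 75 + 265 + 45 + 1,315 + 865) = 2,590; DTI = 2,590/6,350 = 40.8%.
Program A: score 657 ≥ 640; DTI 40.8% ≤ 43%; employment 10 < 18 mo → does not qualify.
Program B: score 657 ≥ 620; DTI 40.8% ≤ 43% → qualifies.

Program B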